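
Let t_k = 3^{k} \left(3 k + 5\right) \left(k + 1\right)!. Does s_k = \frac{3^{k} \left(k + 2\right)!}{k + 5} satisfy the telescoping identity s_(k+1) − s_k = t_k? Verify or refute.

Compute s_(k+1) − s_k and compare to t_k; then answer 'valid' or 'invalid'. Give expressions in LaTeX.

Invalid: residual - \frac{3^{k + 1} \left(3 k^{2} + 20 k + 24\right) \left(k + 1\right)!}{\left(k + 5\right) \left(k + 6\right)} ≠ 0.

s_(k+1) = 3**(k + 1)*factorial(k + 3)/(k + 6)
s_(k+1) − s_k = 3**k*(3*k**2 + 23*k + 39)*factorial(k + 2)/((k + 5)*(k + 6))
(s_(k+1) − s_k) − t_k = -3**(k + 1)*(3*k**2 + 20*k + 24)*factorial(k + 1)/((k + 5)*(k + 6))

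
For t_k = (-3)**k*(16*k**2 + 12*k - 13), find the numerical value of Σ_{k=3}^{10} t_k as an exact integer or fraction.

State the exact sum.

Compute t_(k+1)/t_k: get 3*(-12*k - 16*(k + 1)**2 + 1)/(16*k**2 + 12*k - 13).
Normal form (A,B,C) = (-3, 1, k**2 + 3*k/4 - 13/16).
f must satisfy (-3)·f(k+1) − (1)·f(k) = k**2 + 3*k/4 - 13/16.
From deg A=0, deg B=0, deg C=2: d=2.
Coefficient equations give f(k) = -(4*k**2 - 3*k - 4)/16.
So s_k = (B(k−1)f/C)·t_k = (-(4*k**2 - 3*k - 4)/(16*k**2 + 12*k - 13))·t_k = (-3)**k*(-4*k**2 + 3*k + 4).
Check: Δs_k = (-3)**k*(16*k**2 + 12*k - 13). ✓
Telescoping: Σ = s_(11) − s_(3) = 79184709 − (621) = 79184088.

Σ = 79184088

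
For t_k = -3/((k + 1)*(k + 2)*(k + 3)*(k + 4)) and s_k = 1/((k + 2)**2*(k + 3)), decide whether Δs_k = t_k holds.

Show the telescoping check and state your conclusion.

s_(k+1) = 1/((k + 3)**2*(k + 4))
s_(k+1) − s_k = ((k + 2)**2 - (k + 3)*(k + 4))/((k + 2)**2*(k + 3)**2*(k + 4))
(s_(k+1) − s_k) − t_k = 2*(2*k + 5)/(k**6 + 15*k**5 + 91*k**4 + 285*k**3 + 484*k**2 + 420*k + 144)

Invalid: residual 2*(2*k + 5)/(k**6 + 15*k**5 + 91*k**4 + 285*k**3 + 484*k**2 + 420*k + 144) ≠ 0.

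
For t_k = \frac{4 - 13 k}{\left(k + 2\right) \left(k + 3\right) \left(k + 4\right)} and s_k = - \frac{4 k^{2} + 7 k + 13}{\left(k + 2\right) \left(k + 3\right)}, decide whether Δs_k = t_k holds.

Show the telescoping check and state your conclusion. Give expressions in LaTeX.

Valid — Δs_k = t_k.

s_(k+1) = (-7*k - 4*(k + 1)**2 - 20)/((k + 3)*(k + 4))
s_(k+1) − s_k = (4 - 13*k)/(k**3 + 9*k**2 + 26*k + 24)
(s_(k+1) − s_k) − t_k = 0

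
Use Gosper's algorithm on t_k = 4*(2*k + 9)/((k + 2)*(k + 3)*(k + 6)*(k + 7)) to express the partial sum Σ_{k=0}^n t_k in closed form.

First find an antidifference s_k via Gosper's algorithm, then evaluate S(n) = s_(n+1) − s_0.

The ratio is (k + 2)*(k + 6)*(2*k + 11)/((k + 4)*(k + 8)*(2*k + 9)).
So A=k + 2 and B=k + 8, with C=k**3 + 27*k**2/2 + 121*k/2 + 90.
Set up (k + 2)·f(k+1) − (k + 7)·f(k) − (k**3 + 27*k**2/2 + 121*k/2 + 90) = 0.
Bound: deg f ≤ 5.
Solve for f: f(k) = k*(k + 3)*(k + 4)*(k + 5)*(k + 8)/24 (degree 5 ≤ 5).
R(k) = B(k−1)·f(k)/C(k) = k*(k + 3)*(k + 7)*(k + 8)/(12*(2*k + 9)); s_k = R·t_k = k*(k + 8)/(3*(k**2 + 8*k + 12)).
Verify: 4*(2*k + 9)/(k**4 + 18*k**3 + 113*k**2 + 288*k + 252) matches t_k.
Evaluate: s_(n+1) = (n**2 + 10*n + 9)/(3*(n**2 + 10*n + 21)); subtract s_(0) = 0 ⇒ S(n) = (n**2 + 10*n + 9)/(3*(n**2 + 10*n + 21)).

S(n) = (n**2 + 10*n + 9)/(3*(n**2 + 10*n + 21))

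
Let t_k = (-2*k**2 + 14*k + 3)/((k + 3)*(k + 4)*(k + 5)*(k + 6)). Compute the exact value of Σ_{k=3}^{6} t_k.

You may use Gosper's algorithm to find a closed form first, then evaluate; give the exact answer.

r(k) = (2*k**3 - 4*k**2 - 45*k - 45)/(2*k**3 - 101*k - 21) after simplifying.
Normal form (A,B,C) = (k + 3, k + 7, k**2 - 7*k - 3/2).
Set up (k + 3)·f(k+1) − (k + 6)·f(k) − (k**2 - 7*k - 3/2) = 0.
deg f ≤ 3 (via 1,1,2).
Match coefficients ⇒ f(k) = k*(k**2 - 108*k + 47)/120.
Certificate R = B(k−1)f/C = k*(k + 6)*(k**2 - 108*k + 47)/(60*(2*k**2 - 14*k - 3)) gives s_k = k*(-k**2 + 108*k - 47)/(60*(k + 3)*(k + 4)*(k + 5)).
Check: Δs_k = (-2*k**2 + 14*k + 3)/(k**4 + 18*k**3 + 119*k**2 + 342*k + 360). ✓
Sum = s_(7) − s_(3); s_(7) = 7/120, s_(3) = 67/1680 ⇒ 31/1680.

Σ = 31/1680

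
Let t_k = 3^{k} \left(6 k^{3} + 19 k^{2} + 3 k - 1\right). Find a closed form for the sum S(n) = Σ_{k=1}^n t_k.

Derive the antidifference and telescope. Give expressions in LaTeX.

S(n) = 3^{n + 1} n \left(3 n^{2} + 5 n + 1\right)

Compute t_(k+1)/t_k: get 3*(6*k**3 + 37*k**2 + 59*k + 27)/(6*k**3 + 19*k**2 + 3*k - 1).
A = 3, B = 1, C = k**3 + 19*k**2/6 + k/2 - 1/6.
Key eq: (3)·f(k+1) = (1)·f(k) + (k**3 + 19*k**2/6 + k/2 - 1/6).
deg f ≤ 3 (via 0,0,3).
Solve for f: f(k) = (k - 1)*(3*k**2 - k - 1)/6 (degree 3 ≤ 3).
So s_k = (B(k−1)f/C)·t_k = ((k - 1)*(3*k**2 - k - 1)/(6*k**3 + 19*k**2 + 3*k - 1))·t_k = 3**k*(3*k**3 - 4*k**2 + 1).
Check: Δs_k = 3**k*(6*k**3 + 19*k**2 + 3*k - 1). ✓
Evaluate: s_(n+1) = 3**(n + 1)*n*(3*n**2 + 5*n + 1); subtract s_(1) = 0 ⇒ S(n) = 3**(n + 1)*n*(3*n**2 + 5*n + 1).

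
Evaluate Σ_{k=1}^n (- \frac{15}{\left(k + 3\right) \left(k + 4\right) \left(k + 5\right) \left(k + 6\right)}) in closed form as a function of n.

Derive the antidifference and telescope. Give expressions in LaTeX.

S(n) = \frac{n \left(- n^{2} - 15 n - 74\right)}{24 \left(n^{3} + 15 n^{2} + 74 n + 120\right)}

Step 1: r(k) = (k + 3)/(k + 7).
Factor: A=k + 3; B=k + 7; C=1.
Need (k + 3)·f(k+1) − (k + 6)·f(k) = 1.
deg f ≤ 3 (via 1,1,0).
A polynomial solution: f(k) = k*(k**2 + 12*k + 47)/180.
Get s_k = R·t_k = k*(-k**2 - 12*k - 47)/(12*(k + 3)*(k + 4)*(k + 5)) with R(k) = B(k−1)f(k)/C(k) = k*(k + 6)*(k**2 + 12*k + 47)/180.
Δs = -15/(k**4 + 18*k**3 + 119*k**2 + 342*k + 360), as required.
s_(n+1) = (-n**3 - 15*n**2 - 74*n - 60)/(12*(n**3 + 15*n**2 + 74*n + 120)) and s_(1) = -1/24, so S(n) = n*(-n**2 - 15*n - 74)/(24*(n**3 + 15*n**2 + 74*n + 120)).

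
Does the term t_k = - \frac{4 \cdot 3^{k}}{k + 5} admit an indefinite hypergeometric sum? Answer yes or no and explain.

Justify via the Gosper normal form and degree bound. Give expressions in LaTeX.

No — negative degree bound, so no certificate f.

Compute t_(k+1)/t_k: get 3*(k + 5)/(k + 6).
Gosper form: A/B · C(k+1)/C(k) with A=3*k + 15, B=k + 6, C=1.
Need (3*k + 15)·f(k+1) − (k + 5)·f(k) = 1.
From deg A=1, deg B=1, deg C=0: d=-1.
d = -1 < 0 ⇒ no nonzero polynomial f; not summable.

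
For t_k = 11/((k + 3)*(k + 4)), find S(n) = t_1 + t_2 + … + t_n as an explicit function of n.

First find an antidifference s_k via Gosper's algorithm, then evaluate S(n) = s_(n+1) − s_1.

S(n) = 11*n/(4*(n + 4))

Ratio r(k) = (k + 3)/(k + 5).
A = k + 3, B = k + 5, C = 1.
f must satisfy (k + 3)·f(k+1) − (k + 4)·f(k) = 1.
deg f ≤ 1 (via 1,1,0).
Solving with deg f ≤ 1: f(k) = k/3.
So s_k = (B(k−1)f/C)·t_k = (k*(k + 4)/3)·t_k = 11*k/(3*(k + 3)).
Check: Δs_k = 11/(k**2 + 7*k + 12). ✓
Evaluate: s_(n+1) = 11*(n + 1)/(3*(n + 4)); subtract s_(1) = 11/12 ⇒ S(n) = 11*n/(4*(n + 4)).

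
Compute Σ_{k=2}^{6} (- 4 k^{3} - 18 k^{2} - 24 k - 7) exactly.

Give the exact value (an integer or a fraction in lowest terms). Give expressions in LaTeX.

Ratio r(k) = (4*k**3 + 30*k**2 + 72*k + 53)/(4*k**3 + 18*k**2 + 24*k + 7).
Factor: A=1; B=1; C=k**3 + 9*k**2/2 + 6*k + 7/4.
Need (1)·f(k+1) − (1)·f(k) = k**3 + 9*k**2/2 + 6*k + 7/4.
d = 4 from the (0,0,3) case.
Coefficient equations give f(k) = k*(k**3 + 4*k**2 + 4*k - 2)/4.
Then R = B(k−1)f/C = k*(k**3 + 4*k**2 + 4*k - 2)/(4*k**3 + 18*k**2 + 24*k + 7), so s_k = R(k)·t_k = k*(-k**3 - 4*k**2 - 4*k + 2).
s_(k+1) − s_k = -4*k**3 - 18*k**2 - 24*k - 7 = t_k.
Σ_(k=2)^(6) t_k = s_(7) − s_(2) = -3955 − (-60) = -3895.

Σ = -3895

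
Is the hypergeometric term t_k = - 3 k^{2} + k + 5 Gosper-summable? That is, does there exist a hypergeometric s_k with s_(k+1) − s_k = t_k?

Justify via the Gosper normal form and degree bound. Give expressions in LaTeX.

Yes. s_k = k \left(- k^{2} + 2 k + 4\right).

r(k) = (k - 3*(k + 1)**2 + 6)/(-3*k**2 + k + 5) after simplifying.
Take A(k)=1, B(k)=1, C(k)=k**2 - k/3 - 5/3.
f must satisfy (1)·f(k+1) − (1)·f(k) = k**2 - k/3 - 5/3.
deg f ≤ 3 (via 0,0,2).
Solving with deg f ≤ 3: f(k) = k*(k**2 - 2*k - 4)/3.
So s_k = (B(k−1)f/C)·t_k = (k*(k**2 - 2*k - 4)/(3*k**2 - k - 5))·t_k = k*(-k**2 + 2*k + 4).
Δs = -3*k**2 + k + 5, as required.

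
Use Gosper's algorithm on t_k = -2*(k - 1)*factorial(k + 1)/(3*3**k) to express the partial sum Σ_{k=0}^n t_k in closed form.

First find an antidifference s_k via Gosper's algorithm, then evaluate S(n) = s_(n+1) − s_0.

r(k) = k*(k + 2)/(3*(k - 1)) after simplifying.
So A=k/3 + 2/3 and B=1, with C=k - 1.
Set up (k/3 + 2/3)·f(k+1) − (1)·f(k) − (k - 1) = 0.
Bound: deg f ≤ 0.
Solve for f: f(k) = 3 (degree 0 ≤ 0).
Certificate R = B(k−1)f/C = 3/(k - 1) gives s_k = -2*factorial(k + 1)/3**k.
Check: Δs_k = -2*(k - 1)*factorial(k + 1)/(3*3**k). ✓
Telescope: S(n) = s_(n+1) − s_(0) = -2*3**(-n - 1)*factorial(n + 2) − (-2) = 2 - 2*factorial(n + 2)/(3*3**n).

S(n) = 2 - 2*factorial(n + 2)/(3*3**n)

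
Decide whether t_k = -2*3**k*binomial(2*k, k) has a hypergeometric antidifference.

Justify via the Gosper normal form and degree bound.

Compute t_(k+1)/t_k: get 6*(2*k + 1)/(k + 1).
So A=12*k + 6 and B=k + 1, with C=1.
Solve (12*k + 6)·f(k+1) − (k)·f(k) = 1.
d = -1 from the (1,1,0) case.
Negative degree bound (-1): no f exists, t_k not Gosper-summable.

No; the degree bound rules out any f.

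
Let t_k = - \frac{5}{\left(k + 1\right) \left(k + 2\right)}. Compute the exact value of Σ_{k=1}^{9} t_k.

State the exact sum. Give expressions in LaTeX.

Ratio r(k) = (k + 1)/(k + 3).
Take A(k)=k + 1, B(k)=k + 3, C(k)=1.
Need (k + 1)·f(k+1) − (k + 2)·f(k) = 1.
d = 1 from the (1,1,0) case.
Solve for f: f(k) = k (degree 1 ≤ 1).
R(k) = B(k−1)·f(k)/C(k) = k*(k + 2); s_k = R·t_k = -5*k/(k + 1).
Δs = -5/(k**2 + 3*k + 2), as required.
Sum = s_(10) − s_(1); s_(10) = -50/11, s_(1) = -5/2 ⇒ -45/22.

Σ = -45/22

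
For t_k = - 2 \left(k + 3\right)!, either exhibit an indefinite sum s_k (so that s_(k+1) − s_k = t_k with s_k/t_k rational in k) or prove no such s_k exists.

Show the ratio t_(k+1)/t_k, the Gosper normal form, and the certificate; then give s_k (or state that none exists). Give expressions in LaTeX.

not Gosper-summable; s_k does not exist

r(k) = k + 4 after simplifying.
Normal form (A,B,C) = (k + 4, 1, 1).
Need (k + 4)·f(k+1) − (1)·f(k) = 1.
Bound: deg f ≤ -1.
deg f ≤ -1 is impossible — no certificate.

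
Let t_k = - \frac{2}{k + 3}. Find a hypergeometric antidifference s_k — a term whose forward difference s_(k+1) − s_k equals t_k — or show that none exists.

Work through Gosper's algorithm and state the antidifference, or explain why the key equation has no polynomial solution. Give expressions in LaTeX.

none (Gosper's algorithm certifies no s_k)

The ratio is (k + 3)/(k + 4).
Factor: A=k + 3; B=k + 4; C=1.
f must satisfy (k + 3)·f(k+1) − (k + 3)·f(k) = 1.
Degrees (1,1,0) ⇒ d ≤ 0.
Generic f = c0 gives residual -1; -1 = 0 cannot hold, so t_k is not Gosper-summable.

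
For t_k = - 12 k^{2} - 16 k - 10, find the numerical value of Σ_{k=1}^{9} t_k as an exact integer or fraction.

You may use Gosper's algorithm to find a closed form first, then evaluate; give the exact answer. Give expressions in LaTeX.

Ratio r(k) = (6*k**2 + 20*k + 19)/(6*k**2 + 8*k + 5).
Normal form (A,B,C) = (1, 1, k**2 + 4*k/3 + 5/6).
Key eq: (1)·f(k+1) = (1)·f(k) + (k**2 + 4*k/3 + 5/6).
Degrees (0,0,2) ⇒ d ≤ 3.
Solving with deg f ≤ 3: f(k) = k*(2*k**2 + k + 2)/6.
Get s_k = R·t_k = 2*k*(-2*k**2 - k - 2) with R(k) = B(k−1)f(k)/C(k) = k*(2*k**2 + k + 2)/(6*k**2 + 8*k + 5).
Verify: -12*k**2 - 16*k - 10 matches t_k.
Telescoping: Σ = s_(10) − s_(1) = -4240 − (-10) = -4230.

Σ = -4230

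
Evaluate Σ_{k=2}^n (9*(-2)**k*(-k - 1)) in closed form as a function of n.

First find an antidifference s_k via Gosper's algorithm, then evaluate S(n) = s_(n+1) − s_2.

t_(k+1)/t_k = 2*(-k - 2)/(k + 1).
Normal form (A,B,C) = (-2, 1, k + 1).
Set up (-2)·f(k+1) − (1)·f(k) − (k + 1) = 0.
Bound: deg f ≤ 1.
Solve for f: f(k) = -(3*k + 1)/9 (degree 1 ≤ 1).
Then R = B(k−1)f/C = -(3*k + 1)/(9*(k + 1)), so s_k = R(k)·t_k = (-2)**k*(3*k + 1).
Check: Δs_k = 9*(-2)**k*(-k - 1). ✓
Σ_(k=2)^n t_k = s_(n+1) − s_(2) = ((-2)**(n + 1)*(3*n + 4)) − (28), i.e. -6*(-2)**n*n - 8*(-2)**n - 28.

S(n) = -6*(-2)**n*n - 8*(-2)**n - 28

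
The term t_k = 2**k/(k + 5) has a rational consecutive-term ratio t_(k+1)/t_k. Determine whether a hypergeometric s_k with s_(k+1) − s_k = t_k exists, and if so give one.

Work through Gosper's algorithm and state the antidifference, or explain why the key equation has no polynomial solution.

t_(k+1)/t_k = 2*(k + 5)/(k + 6).
So A=2*k + 10 and B=k + 6, with C=1.
Need (2*k + 10)·f(k+1) − (k + 5)·f(k) = 1.
d = -1 from the (1,1,0) case.
Negative degree bound (-1): no f exists, t_k not Gosper-summable.

none — t_k is not Gosper-summable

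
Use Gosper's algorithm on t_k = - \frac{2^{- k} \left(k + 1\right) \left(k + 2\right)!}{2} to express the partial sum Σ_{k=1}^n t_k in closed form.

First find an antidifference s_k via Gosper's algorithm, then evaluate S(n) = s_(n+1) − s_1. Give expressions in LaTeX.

Step 1: r(k) = (k + 2)*(k + 3)/(2*(k + 1)).
Factor: A=k/2 + 3/2; B=1; C=k + 1.
Solve (k/2 + 3/2)·f(k+1) − (1)·f(k) = k + 1.
d = 0 from the (1,0,1) case.
Match coefficients ⇒ f(k) = 2.
Get s_k = R·t_k = -factorial(k + 2)/2**k with R(k) = B(k−1)f(k)/C(k) = 2/(k + 1).
s_(k+1) − s_k = -(k + 1)*factorial(k + 2)/(2*2**k) = t_k.
s_(n+1) = -2**(-n - 1)*factorial(n + 3) and s_(1) = -3, so S(n) = 3 - factorial(n + 3)/(2*2**n).

S(n) = 3 - \frac{2^{- n} \left(n + 3\right)!}{2}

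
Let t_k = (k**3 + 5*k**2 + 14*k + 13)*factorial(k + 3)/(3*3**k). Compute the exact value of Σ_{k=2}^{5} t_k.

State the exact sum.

Σ = 218440/9

The ratio is (k**4 + 12*k**3 + 59*k**2 + 141*k + 132)/(3*(k**3 + 5*k**2 + 14*k + 13)).
So A=k/3 + 4/3 and B=1, with C=k**3 + 5*k**2 + 14*k + 13.
f must satisfy (k/3 + 4/3)·f(k+1) − (1)·f(k) = k**3 + 5*k**2 + 14*k + 13.
From deg A=1, deg B=0, deg C=3: d=2.
A polynomial solution: f(k) = 3*(k + 1)**2.
R(k) = B(k−1)·f(k)/C(k) = 3*(k + 1)**2/(k**3 + 5*k**2 + 14*k + 13); s_k = R·t_k = (k + 1)**2*factorial(k + 3)/3**k.
Check: Δs_k = (k**3 + 5*k**2 + 14*k + 13)*factorial(k + 3)/(3*3**k). ✓
Evaluate s at k=6 and k=2: 219520/9 and 120; difference 218440/9.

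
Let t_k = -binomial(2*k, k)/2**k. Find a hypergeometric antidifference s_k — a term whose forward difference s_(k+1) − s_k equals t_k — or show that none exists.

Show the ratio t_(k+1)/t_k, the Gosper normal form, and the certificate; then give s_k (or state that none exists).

Ratio r(k) = (2*k + 1)/(k + 1).
Take A(k)=2*k + 1, B(k)=k + 1, C(k)=1.
Solve (2*k + 1)·f(k+1) − (k)·f(k) = 1.
deg f ≤ -1 (via 1,1,0).
Bound -1 < 0, so the key equation has no polynomial solution.

no hypergeometric antidifference exists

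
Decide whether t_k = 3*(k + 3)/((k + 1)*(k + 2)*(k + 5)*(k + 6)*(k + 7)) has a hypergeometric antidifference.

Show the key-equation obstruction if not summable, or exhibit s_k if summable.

Yes. s_k = k*(k**2 + 12*k + 41)/(30*(k**3 + 12*k**2 + 41*k + 30)).

The ratio is (k + 1)*(k + 4)*(k + 5)/((k + 3)**2*(k + 8)).
Normal form (A,B,C) = (k + 1, k + 8, k**3 + 10*k**2 + 33*k + 36).
Set up (k + 1)·f(k+1) − (k + 7)·f(k) − (k**3 + 10*k**2 + 33*k + 36) = 0.
From deg A=1, deg B=1, deg C=3: d=6.
Coefficient equations give f(k) = k*(k + 2)*(k + 3)*(k + 4)*(k**2 + 12*k + 41)/90.
Get s_k = R·t_k = k*(k**2 + 12*k + 41)/(30*(k**3 + 12*k**2 + 41*k + 30)) with R(k) = B(k−1)f(k)/C(k) = k*(k + 2)*(k + 7)*(k**2 + 12*k + 41)/(90*(k + 3)).
Verify: 3*(k + 3)/(k**5 + 21*k**4 + 163*k**3 + 567*k**2 + 844*k + 420) matches t_k.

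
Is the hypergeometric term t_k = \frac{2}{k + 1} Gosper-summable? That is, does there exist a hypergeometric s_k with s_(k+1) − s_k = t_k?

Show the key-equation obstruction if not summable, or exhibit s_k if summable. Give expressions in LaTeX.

No. Not Gosper-summable.

t_(k+1)/t_k = (k + 1)/(k + 2).
A = k + 1, B = k + 2, C = 1.
Key eq: (k + 1)·f(k+1) = (k + 1)·f(k) + (1).
deg f ≤ 0 (via 1,1,0).
Write f(k) = c0. Then LHS − RHS = -1, requiring -1 = 0: contradictory. No certificate.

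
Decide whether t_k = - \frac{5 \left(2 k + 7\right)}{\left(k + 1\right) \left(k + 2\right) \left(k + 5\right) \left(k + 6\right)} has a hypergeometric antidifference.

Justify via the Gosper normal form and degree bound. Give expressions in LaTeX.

Yes. s_k = \frac{k \left(- k - 6\right)}{k^{2} + 6 k + 5}.

The ratio is (k + 1)*(k + 5)*(2*k + 9)/((k + 3)*(k + 7)*(2*k + 7)).
A = k + 1, B = k + 7, C = k**3 + 21*k**2/2 + 73*k/2 + 42.
Need (k + 1)·f(k+1) − (k + 6)·f(k) = k**3 + 21*k**2/2 + 73*k/2 + 42.
Bound: deg f ≤ 5.
Match coefficients ⇒ f(k) = k*(k + 2)*(k + 3)*(k + 4)*(k + 6)/10.
Get s_k = R·t_k = k*(-k - 6)/(k**2 + 6*k + 5) with R(k) = B(k−1)f(k)/C(k) = k*(k + 2)*(k + 6)**2/(5*(2*k + 7)).
Check: Δs_k = 5*(-2*k - 7)/(k**4 + 14*k**3 + 65*k**2 + 112*k + 60). ✓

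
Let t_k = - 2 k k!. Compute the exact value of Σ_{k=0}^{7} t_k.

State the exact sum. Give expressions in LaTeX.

Σ = -80638

t_(k+1)/t_k = (k + 1)**2/k.
So A=k + 1 and B=1, with C=k.
Set up (k + 1)·f(k+1) − (1)·f(k) − (k) = 0.
Bound: deg f ≤ 0.
Match coefficients ⇒ f(k) = 1.
Get s_k = R·t_k = -2*factorial(k) with R(k) = B(k−1)f(k)/C(k) = 1/k.
Check: Δs_k = -2*k*factorial(k). ✓
Telescoping: Σ = s_(8) − s_(0) = -80640 − (-2) = -80638.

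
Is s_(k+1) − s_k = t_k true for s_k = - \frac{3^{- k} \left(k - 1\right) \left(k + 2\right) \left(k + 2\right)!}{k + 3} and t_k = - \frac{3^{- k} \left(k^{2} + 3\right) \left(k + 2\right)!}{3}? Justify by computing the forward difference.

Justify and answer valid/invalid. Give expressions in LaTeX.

s_(k+1) = -k*(k + 3)*factorial(k + 3)/(3*3**k*(k + 4))
s_(k+1) − s_k = -(k**4 + 6*k**3 + 12*k**2 + 21*k + 24)*factorial(k + 2)/(3*3**k*(k + 3)*(k + 4))
(s_(k+1) − s_k) − t_k = (k**3 + 3*k**2 + 12)*factorial(k + 2)/(3*3**k*(k + 3)*(k + 4))

Invalid: residual \frac{3^{- k} \left(k^{3} + 3 k^{2} + 12\right) \left(k + 2\right)!}{3 \left(k + 3\right) \left(k + 4\right)} ≠ 0.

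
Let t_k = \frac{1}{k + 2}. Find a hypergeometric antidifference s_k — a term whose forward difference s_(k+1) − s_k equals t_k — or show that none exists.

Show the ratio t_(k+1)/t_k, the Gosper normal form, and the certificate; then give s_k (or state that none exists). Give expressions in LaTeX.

none (Gosper's algorithm certifies no s_k)

Step 1: r(k) = (k + 2)/(k + 3).
Gosper form: A/B · C(k+1)/C(k) with A=k + 2, B=k + 3, C=1.
Solve (k + 2)·f(k+1) − (k + 2)·f(k) = 1.
deg f ≤ 0 (via 1,1,0).
Put f(k) = c0: A·f(k+1) − B(k−1)·f(k) − C = -1; need -1 = 0 — inconsistent ⇒ no f, not summable.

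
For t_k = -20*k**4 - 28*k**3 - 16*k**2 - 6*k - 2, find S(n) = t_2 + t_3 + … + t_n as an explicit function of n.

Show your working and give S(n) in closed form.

r(k) = (10*k**4 + 54*k**3 + 110*k**2 + 101*k + 36)/(10*k**4 + 14*k**3 + 8*k**2 + 3*k + 1) after simplifying.
Gosper form: A/B · C(k+1)/C(k) with A=1, B=1, C=k**4 + 7*k**3/5 + 4*k**2/5 + 3*k/10 + 1/10.
f must satisfy (1)·f(k+1) − (1)·f(k) = k**4 + 7*k**3/5 + 4*k**2/5 + 3*k/10 + 1/10.
d = 5 from the (0,0,4) case.
Coefficient equations give f(k) = k*(4*k**4 - 3*k**3 - 2*k**2 + 2*k + 1)/20.
Get s_k = R·t_k = k*(-4*k**4 + 3*k**3 + 2*k**2 - 2*k - 1) with R(k) = B(k−1)f(k)/C(k) = k*(4*k**4 - 3*k**3 - 2*k**2 + 2*k + 1)/(2*(10*k**4 + 14*k**3 + 8*k**2 + 3*k + 1)).
Δs = -20*k**4 - 28*k**3 - 16*k**2 - 6*k - 2, as required.
Evaluate: s_(n+1) = -4*n**5 - 17*n**4 - 26*n**3 - 18*n**2 - 7*n - 2; subtract s_(2) = -74 ⇒ S(n) = -4*n**5 - 17*n**4 - 26*n**3 - 18*n**2 - 7*n + 72.

S(n) = -4*n**5 - 17*n**4 - 26*n**3 - 18*n**2 - 7*n + 72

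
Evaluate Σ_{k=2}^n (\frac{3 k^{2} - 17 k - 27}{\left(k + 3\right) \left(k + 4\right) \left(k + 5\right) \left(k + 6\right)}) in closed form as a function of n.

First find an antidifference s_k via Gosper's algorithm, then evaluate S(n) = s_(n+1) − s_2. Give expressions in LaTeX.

S(n) = \frac{2 n^{3} - 75 n^{2} - 132 n + 205}{35 \left(n^{3} + 15 n^{2} + 74 n + 120\right)}

The ratio is (k + 3)*(17*k - 3*(k + 1)**2 + 44)/((k + 7)*(-3*k**2 + 17*k + 27)).
Factor: A=k + 3; B=k + 7; C=k**2 - 17*k/3 - 9.
Set up (k + 3)·f(k+1) − (k + 6)·f(k) − (k**2 - 17*k/3 - 9) = 0.
d = 3 from the (1,1,2) case.
Solving with deg f ≤ 3: f(k) = -k*(k**2 + 57*k + 77)/45.
Get s_k = R·t_k = k*(-k**2 - 57*k - 77)/(15*(k + 3)*(k + 4)*(k + 5)) with R(k) = B(k−1)f(k)/C(k) = -k*(k + 6)*(k**2 + 57*k + 77)/(15*(3*k**2 - 17*k - 27)).
s_(k+1) − s_k = (3*k**2 - 17*k - 27)/(k**4 + 18*k**3 + 119*k**2 + 342*k + 360) = t_k.
Σ_(k=2)^n t_k = s_(n+1) − s_(2) = ((-n**3 - 60*n**2 - 194*n - 135)/(15*(n**3 + 15*n**2 + 74*n + 120))) − (-13/105), i.e. (2*n**3 - 75*n**2 - 132*n + 205)/(35*(n**3 + 15*n**2 + 74*n + 120)).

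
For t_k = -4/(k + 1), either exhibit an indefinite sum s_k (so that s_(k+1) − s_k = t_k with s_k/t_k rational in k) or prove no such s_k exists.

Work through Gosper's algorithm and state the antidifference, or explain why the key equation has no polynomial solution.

none — t_k is not Gosper-summable

The ratio is (k + 1)/(k + 2).
A = k + 1, B = k + 2, C = 1.
Key eq: (k + 1)·f(k+1) = (k + 1)·f(k) + (1).
Bound: deg f ≤ 0.
f = c0 ⇒ A·f(k+1) − B(k−1)·f(k) − C = -1. The system {-1 = 0} is inconsistent; no antidifference.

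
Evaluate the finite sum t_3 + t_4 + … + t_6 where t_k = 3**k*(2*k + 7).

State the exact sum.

Ratio r(k) = 3*(2*k + 9)/(2*k + 7).
A = 3, B = 1, C = k + 7/2.
Set up (3)·f(k+1) − (1)·f(k) − (k + 7/2) = 0.
From deg A=0, deg B=0, deg C=1: d=1.
Match coefficients ⇒ f(k) = (k + 2)/2.
R(k) = B(k−1)·f(k)/C(k) = (k + 2)/(2*k + 7); s_k = R·t_k = 3**k*(k + 2).
Δs = 3**k*(2*k + 7), as required.
Sum = s_(7) − s_(3); s_(7) = 19683, s_(3) = 135 ⇒ 19548.

Σ = 19548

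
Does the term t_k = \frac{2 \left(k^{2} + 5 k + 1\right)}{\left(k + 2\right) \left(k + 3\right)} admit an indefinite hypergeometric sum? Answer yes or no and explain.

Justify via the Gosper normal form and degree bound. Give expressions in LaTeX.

Compute t_(k+1)/t_k: get (k + 2)*(5*k + (k + 1)**2 + 6)/((k + 4)*(k**2 + 5*k + 1)).
So A=k + 2 and B=k + 4, with C=k**2 + 5*k + 1.
Key eq: (k + 2)·f(k+1) = (k + 3)·f(k) + (k**2 + 5*k + 1).
d = 2 from the (1,1,2) case.
Solving with deg f ≤ 2: f(k) = k*(2*k - 1)/2.
R(k) = B(k−1)·f(k)/C(k) = k*(k + 3)*(2*k - 1)/(2*(k**2 + 5*k + 1)); s_k = R·t_k = k*(2*k - 1)/(k + 2).
s_(k+1) − s_k = 2*(k**2 + 5*k + 1)/(k**2 + 5*k + 6) = t_k.

Yes. s_k = \frac{k \left(2 k - 1\right)}{k + 2}.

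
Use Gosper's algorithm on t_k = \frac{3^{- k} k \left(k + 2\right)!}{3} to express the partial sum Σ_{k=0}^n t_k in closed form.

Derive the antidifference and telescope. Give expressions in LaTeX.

Compute t_(k+1)/t_k: get (k + 1)*(k + 3)/(3*k).
Take A(k)=k/3 + 1, B(k)=1, C(k)=k.
Need (k/3 + 1)·f(k+1) − (1)·f(k) = k.
From deg A=1, deg B=0, deg C=1: d=0.
Solving with deg f ≤ 0: f(k) = 3.
Certificate R = B(k−1)f/C = 3/k gives s_k = factorial(k + 2)/3**k.
s_(k+1) − s_k = k*factorial(k + 2)/(3*3**k) = t_k.
Telescope: S(n) = s_(n+1) − s_(0) = 3**(-n - 1)*factorial(n + 3) − (2) = -2 + factorial(n + 3)/(3*3**n).

S(n) = -2 + \frac{3^{- n} \left(n + 3\right)!}{3}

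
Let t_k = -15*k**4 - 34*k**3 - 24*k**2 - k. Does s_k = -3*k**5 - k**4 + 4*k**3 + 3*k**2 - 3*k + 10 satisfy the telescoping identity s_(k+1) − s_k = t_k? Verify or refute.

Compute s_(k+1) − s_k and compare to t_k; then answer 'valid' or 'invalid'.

Valid — Δs_k = t_k.

s_(k+1) = -3*k**5 - 16*k**4 - 30*k**3 - 21*k**2 - 4*k + 10
s_(k+1) − s_k = k*(-15*k**3 - 34*k**2 - 24*k - 1)
(s_(k+1) − s_k) − t_k = 0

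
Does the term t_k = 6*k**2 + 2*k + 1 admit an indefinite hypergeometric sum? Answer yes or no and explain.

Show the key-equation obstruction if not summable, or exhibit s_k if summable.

Ratio r(k) = (6*k**2 + 14*k + 9)/(6*k**2 + 2*k + 1).
Take A(k)=1, B(k)=1, C(k)=k**2 + k/3 + 1/6.
f must satisfy (1)·f(k+1) − (1)·f(k) = k**2 + k/3 + 1/6.
Degrees (0,0,2) ⇒ d ≤ 3.
Solving with deg f ≤ 3: f(k) = k*(2*k**2 - 2*k + 1)/6.
Then R = B(k−1)f/C = k*(2*k**2 - 2*k + 1)/(6*k**2 + 2*k + 1), so s_k = R(k)·t_k = k*(2*k**2 - 2*k + 1).
s_(k+1) − s_k = 6*k**2 + 2*k + 1 = t_k.

Yes. s_k = k*(2*k**2 - 2*k + 1).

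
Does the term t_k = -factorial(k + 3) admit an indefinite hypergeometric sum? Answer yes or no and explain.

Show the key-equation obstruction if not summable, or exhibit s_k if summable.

r(k) = k + 4 after simplifying.
Take A(k)=k + 4, B(k)=1, C(k)=1.
f must satisfy (k + 4)·f(k+1) − (1)·f(k) = 1.
Bound: deg f ≤ -1.
Bound -1 < 0, so the key equation has no polynomial solution.

No — t_k has no hypergeometric antidifference.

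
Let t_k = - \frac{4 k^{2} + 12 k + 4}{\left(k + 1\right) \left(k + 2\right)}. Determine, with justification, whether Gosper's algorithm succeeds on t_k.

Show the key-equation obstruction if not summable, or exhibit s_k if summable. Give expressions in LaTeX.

Compute t_(k+1)/t_k: get (k + 1)*(3*k + (k + 1)**2 + 4)/((k + 3)*(k**2 + 3*k + 1)).
Gosper form: A/B · C(k+1)/C(k) with A=k + 1, B=k + 3, C=k**2 + 3*k + 1.
Key eq: (k + 1)·f(k+1) = (k + 2)·f(k) + (k**2 + 3*k + 1).
Degrees (1,1,2) ⇒ d ≤ 2.
A polynomial solution: f(k) = k**2.
Get s_k = R·t_k = -4*k**2/(k + 1) with R(k) = B(k−1)f(k)/C(k) = k**2*(k + 2)/(k**2 + 3*k + 1).
Δs = 4*(-k**2 - 3*k - 1)/(k**2 + 3*k + 2), as required.

Yes. s_k = - \frac{4 k^{2}}{k + 1}.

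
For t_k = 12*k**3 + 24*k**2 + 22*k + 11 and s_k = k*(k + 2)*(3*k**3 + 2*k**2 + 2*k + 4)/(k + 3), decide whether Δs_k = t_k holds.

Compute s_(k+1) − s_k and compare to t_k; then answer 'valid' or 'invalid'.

Invalid: residual (-9*k**4 - 58*k**3 - 92*k**2 - 73*k - 33)/(k**2 + 7*k + 12) ≠ 0.

s_(k+1) = (k + 1)*(k + 3)*(2*k + 3*(k + 1)**3 + 2*(k + 1)**2 + 6)/(k + 4)
s_(k+1) − s_k = (12*k**5 + 99*k**4 + 276*k**3 + 361*k**2 + 268*k + 99)/(k**2 + 7*k + 12)
(s_(k+1) − s_k) − t_k = (-9*k**4 - 58*k**3 - 92*k**2 - 73*k - 33)/(k**2 + 7*k + 12)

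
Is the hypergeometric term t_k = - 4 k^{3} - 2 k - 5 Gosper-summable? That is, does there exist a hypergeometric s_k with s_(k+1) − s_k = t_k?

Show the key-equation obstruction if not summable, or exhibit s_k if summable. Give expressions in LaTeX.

Step 1: r(k) = (2*k + 4*(k + 1)**3 + 7)/(4*k**3 + 2*k + 5).
A = 1, B = 1, C = k**3 + k/2 + 5/4.
f must satisfy (1)·f(k+1) − (1)·f(k) = k**3 + k/2 + 5/4.
Bound: deg f ≤ 4.
Solving with deg f ≤ 4: f(k) = k*(k**3 - 2*k**2 + 2*k + 4)/4.
Then R = B(k−1)f/C = k*(k**3 - 2*k**2 + 2*k + 4)/(4*k**3 + 2*k + 5), so s_k = R(k)·t_k = k*(-k**3 + 2*k**2 - 2*k - 4).
Verify: -4*k**3 - 2*k - 5 matches t_k.

Yes. s_k = k \left(- k^{3} + 2 k^{2} - 2 k - 4\right).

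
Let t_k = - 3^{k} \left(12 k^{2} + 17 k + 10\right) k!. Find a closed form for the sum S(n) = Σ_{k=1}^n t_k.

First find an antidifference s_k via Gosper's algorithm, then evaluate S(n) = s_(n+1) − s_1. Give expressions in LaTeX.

The ratio is 3*(12*k**3 + 53*k**2 + 80*k + 39)/(12*k**2 + 17*k + 10).
Gosper form: A/B · C(k+1)/C(k) with A=3*k + 3, B=1, C=k**2 + 17*k/12 + 5/6.
f must satisfy (3*k + 3)·f(k+1) − (1)·f(k) = k**2 + 17*k/12 + 5/6.
d = 1 from the (1,0,2) case.
Coefficient equations give f(k) = (4*k - 1)/12.
So s_k = (B(k−1)f/C)·t_k = ((4*k - 1)/(12*k**2 + 17*k + 10))·t_k = -3**k*(4*k - 1)*factorial(k).
Check: Δs_k = -3**k*(12*k**2 + 17*k + 10)*factorial(k). ✓
Telescope: S(n) = s_(n+1) − s_(1) = -3**(n + 1)*(4*n + 3)*factorial(n + 1) − (-9) = -12*3**n*n**2*factorial(n) - 21*3**n*n*factorial(n) - 9*3**n*factorial(n) + 9.

S(n) = - 12 \cdot 3^{n} n^{2} n! - 21 \cdot 3^{n} n n! - 9 \cdot 3^{n} n! + 9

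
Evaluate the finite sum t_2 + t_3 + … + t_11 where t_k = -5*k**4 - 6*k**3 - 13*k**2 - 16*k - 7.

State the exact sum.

Σ = -233670

r(k) = (5*k**4 + 26*k**3 + 61*k**2 + 80*k + 47)/(5*k**4 + 6*k**3 + 13*k**2 + 16*k + 7) after simplifying.
A = 1, B = 1, C = k**4 + 6*k**3/5 + 13*k**2/5 + 16*k/5 + 7/5.
Key eq: (1)·f(k+1) = (1)·f(k) + (k**4 + 6*k**3/5 + 13*k**2/5 + 16*k/5 + 7/5).
d = 5 from the (0,0,4) case.
A polynomial solution: f(k) = k*(k**4 - k**3 + 3*k**2 + 3*k + 1)/5.
Get s_k = R·t_k = k*(-k**4 + k**3 - 3*k**2 - 3*k - 1) with R(k) = B(k−1)f(k)/C(k) = k*(k**4 - k**3 + 3*k**2 + 3*k + 1)/(5*k**4 + 6*k**3 + 13*k**2 + 16*k + 7).
Δs = -5*k**4 - 6*k**3 - 13*k**2 - 16*k - 7, as required.
Evaluate s at k=12 and k=2: -233724 and -54; difference -233670.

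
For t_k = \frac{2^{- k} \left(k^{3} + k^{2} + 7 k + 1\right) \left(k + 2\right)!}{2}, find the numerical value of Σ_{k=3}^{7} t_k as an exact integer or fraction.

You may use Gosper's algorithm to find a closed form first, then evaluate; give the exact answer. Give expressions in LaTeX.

Compute t_(k+1)/t_k: get (k + 3)*(7*k + (k + 1)**3 + (k + 1)**2 + 8)/(2*(k**3 + k**2 + 7*k + 1)).
A = k/2 + 3/2, B = 1, C = k**3 + k**2 + 7*k + 1.
Set up (k/2 + 3/2)·f(k+1) − (1)·f(k) − (k**3 + k**2 + 7*k + 1) = 0.
From deg A=1, deg B=0, deg C=3: d=2.
Solve for f: f(k) = 2*(k**2 - 2*k + 4) (degree 2 ≤ 2).
So s_k = (B(k−1)f/C)·t_k = (2*(k**2 - 2*k + 4)/(k**3 + k**2 + 7*k + 1))·t_k = (k**2 - 2*k + 4)*factorial(k + 2)/2**k.
Verify: (k**3 + k**2 + 7*k + 1)*factorial(k + 2)/(2*2**k) matches t_k.
Evaluate s at k=8 and k=3: 737100 and 105; difference 736995.

Σ = 736995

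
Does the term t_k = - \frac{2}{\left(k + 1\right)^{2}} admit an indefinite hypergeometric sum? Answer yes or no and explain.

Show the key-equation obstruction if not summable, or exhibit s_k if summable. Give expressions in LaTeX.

No — the linear system for f has no solution.

t_(k+1)/t_k = (k + 1)**2/(k + 2)**2.
A = k**2 + 2*k + 1, B = k**2 + 4*k + 4, C = 1.
f must satisfy (k**2 + 2*k + 1)·f(k+1) − (k**2 + 2*k + 1)·f(k) = 1.
Degrees (2,2,0) ⇒ d ≤ 0.
Write f(k) = c0. Then LHS − RHS = -1, requiring -1 = 0: contradictory. No certificate.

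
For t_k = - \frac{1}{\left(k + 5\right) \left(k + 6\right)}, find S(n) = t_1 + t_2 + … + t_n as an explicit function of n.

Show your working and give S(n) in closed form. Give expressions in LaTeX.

S(n) = - \frac{n}{6 n + 36}

t_(k+1)/t_k = (k + 5)/(k + 7).
Normal form (A,B,C) = (k + 5, k + 7, 1).
Need (k + 5)·f(k+1) − (k + 6)·f(k) = 1.
From deg A=1, deg B=1, deg C=0: d=1.
A polynomial solution: f(k) = k/5.
Certificate R = B(k−1)f/C = k*(k + 6)/5 gives s_k = -k/(5*k + 25).
Verify: -1/(k**2 + 11*k + 30) matches t_k.
s_(n+1) = (-n - 1)/(5*(n + 6)) and s_(1) = -1/30, so S(n) = -n/(6*n + 36).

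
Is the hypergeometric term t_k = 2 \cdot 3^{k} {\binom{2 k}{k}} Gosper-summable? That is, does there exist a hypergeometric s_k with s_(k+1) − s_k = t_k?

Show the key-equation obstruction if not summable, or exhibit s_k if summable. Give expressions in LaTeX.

No; the degree bound rules out any f.

Ratio r(k) = 6*(2*k + 1)/(k + 1).
Normal form (A,B,C) = (12*k + 6, k + 1, 1).
Set up (12*k + 6)·f(k+1) − (k)·f(k) − (1) = 0.
Bound: deg f ≤ -1.
Negative degree bound (-1): no f exists, t_k not Gosper-summable.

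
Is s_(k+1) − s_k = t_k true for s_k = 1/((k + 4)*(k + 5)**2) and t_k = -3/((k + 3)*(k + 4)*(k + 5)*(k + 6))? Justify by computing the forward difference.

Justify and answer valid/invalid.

s_(k+1) = 1/((k + 5)*(k + 6)**2)
s_(k+1) − s_k = (-3*k - 16)/(k**5 + 26*k**4 + 269*k**3 + 1384*k**2 + 3540*k + 3600)
(s_(k+1) − s_k) − t_k = 2*(4*k + 21)/(k**6 + 29*k**5 + 347*k**4 + 2191*k**3 + 7692*k**2 + 14220*k + 10800)

Invalid: residual 2*(4*k + 21)/(k**6 + 29*k**5 + 347*k**4 + 2191*k**3 + 7692*k**2 + 14220*k + 10800) ≠ 0.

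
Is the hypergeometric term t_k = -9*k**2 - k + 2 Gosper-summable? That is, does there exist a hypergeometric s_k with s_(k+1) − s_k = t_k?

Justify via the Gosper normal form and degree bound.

The ratio is (k + 9*(k + 1)**2 - 1)/(9*k**2 + k - 2).
Normal form (A,B,C) = (1, 1, k**2 + k/9 - 2/9).
Need (1)·f(k+1) − (1)·f(k) = k**2 + k/9 - 2/9.
deg f ≤ 3 (via 0,0,2).
Coefficient equations give f(k) = k*(3*k**2 - 4*k - 1)/9.
Then R = B(k−1)f/C = k*(3*k**2 - 4*k - 1)/(9*k**2 + k - 2), so s_k = R(k)·t_k = k*(-3*k**2 + 4*k + 1).
Δs = -9*k**2 - k + 2, as required.

Yes. s_k = k*(-3*k**2 + 4*k + 1).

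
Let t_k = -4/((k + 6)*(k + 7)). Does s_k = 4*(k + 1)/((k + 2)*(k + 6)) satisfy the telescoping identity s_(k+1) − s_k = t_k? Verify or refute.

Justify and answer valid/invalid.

s_(k+1) = 4*(k + 2)/((k + 3)*(k + 7))
s_(k+1) − s_k = 4*(-k**2 - 3*k + 3)/(k**4 + 18*k**3 + 113*k**2 + 288*k + 252)
(s_(k+1) − s_k) − t_k = 4*(2*k + 9)/(k**4 + 18*k**3 + 113*k**2 + 288*k + 252)

Invalid: residual 4*(2*k + 9)/(k**4 + 18*k**3 + 113*k**2 + 288*k + 252) ≠ 0.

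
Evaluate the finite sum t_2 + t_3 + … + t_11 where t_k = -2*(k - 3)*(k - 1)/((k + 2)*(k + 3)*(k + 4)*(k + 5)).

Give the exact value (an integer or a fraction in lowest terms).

Σ = -11/420

t_(k+1)/t_k = k*(k - 2)*(k + 2)/((k - 3)*(k - 1)*(k + 6)).
A = k + 2, B = k + 6, C = k**2 - 4*k + 3.
f must satisfy (k + 2)·f(k+1) − (k + 5)·f(k) = k**2 - 4*k + 3.
d = 3 from the (1,1,2) case.
Coefficient equations give f(k) = k*(k**2 - 3*k + 20)/12.
R(k) = B(k−1)·f(k)/C(k) = k*(k + 5)*(k**2 - 3*k + 20)/(12*(k - 3)*(k - 1)); s_k = R·t_k = k*(-k**2 + 3*k - 20)/(6*(k**3 + 9*k**2 + 26*k + 24)).
Δs = 2*(-k**2 + 4*k - 3)/(k**4 + 14*k**3 + 71*k**2 + 154*k + 120), as required.
Sum = s_(12) − s_(2); s_(12) = -8/105, s_(2) = -1/20 ⇒ -11/420.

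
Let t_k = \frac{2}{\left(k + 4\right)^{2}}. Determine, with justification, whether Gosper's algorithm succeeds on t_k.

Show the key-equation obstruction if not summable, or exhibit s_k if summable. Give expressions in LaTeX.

The ratio is (k + 4)**2/(k + 5)**2.
Gosper form: A/B · C(k+1)/C(k) with A=k**2 + 8*k + 16, B=k**2 + 10*k + 25, C=1.
f must satisfy (k**2 + 8*k + 16)·f(k+1) − (k**2 + 8*k + 16)·f(k) = 1.
Bound: deg f ≤ 0.
f = c0 ⇒ A·f(k+1) − B(k−1)·f(k) − C = -1. The system {-1 = 0} is inconsistent; no antidifference.

No. Not Gosper-summable.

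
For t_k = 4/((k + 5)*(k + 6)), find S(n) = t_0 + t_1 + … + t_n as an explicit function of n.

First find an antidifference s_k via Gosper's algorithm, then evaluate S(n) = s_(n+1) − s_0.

S(n) = 4*(n + 1)/(5*(n + 6))

Compute t_(k+1)/t_k: get (k + 5)/(k + 7).
Normal form (A,B,C) = (k + 5, k + 7, 1).
f must satisfy (k + 5)·f(k+1) − (k + 6)·f(k) = 1.
deg f ≤ 1 (via 1,1,0).
Match coefficients ⇒ f(k) = k/5.
Get s_k = R·t_k = 4*k/(5*(k + 5)) with R(k) = B(k−1)f(k)/C(k) = k*(k + 6)/5.
Verify: 4/(k**2 + 11*k + 30) matches t_k.
Σ_(k=0)^n t_k = s_(n+1) − s_(0) = (4*(n + 1)/(5*(n + 6))) − (0), i.e. 4*(n + 1)/(5*(n + 6)).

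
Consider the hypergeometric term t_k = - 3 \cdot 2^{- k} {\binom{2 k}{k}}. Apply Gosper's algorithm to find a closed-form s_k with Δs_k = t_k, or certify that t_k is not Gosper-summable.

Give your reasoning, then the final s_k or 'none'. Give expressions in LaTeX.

The ratio is (2*k + 1)/(k + 1).
Take A(k)=2*k + 1, B(k)=k + 1, C(k)=1.
Solve (2*k + 1)·f(k+1) − (k)·f(k) = 1.
From deg A=1, deg B=1, deg C=0: d=-1.
d = -1 < 0 ⇒ no nonzero polynomial f; not summable.

none (Gosper's algorithm certifies no s_k)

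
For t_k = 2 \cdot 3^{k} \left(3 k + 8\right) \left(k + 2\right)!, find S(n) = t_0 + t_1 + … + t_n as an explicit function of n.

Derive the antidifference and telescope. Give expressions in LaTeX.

t_(k+1)/t_k = 3*(k + 3)*(3*k + 11)/(3*k + 8).
A = 3*k + 9, B = 1, C = k + 8/3.
f must satisfy (3*k + 9)·f(k+1) − (1)·f(k) = k + 8/3.
d = 0 from the (1,0,1) case.
Match coefficients ⇒ f(k) = 1/3.
So s_k = (B(k−1)f/C)·t_k = (1/(3*k + 8))·t_k = 2*3**k*factorial(k + 2).
Verify: 2*3**k*(3*k + 8)*factorial(k + 2) matches t_k.
Σ_(k=0)^n t_k = s_(n+1) − s_(0) = (6*3**n*factorial(n + 3)) − (4), i.e. 6*3**n*factorial(n + 3) - 4.

S(n) = 6 \cdot 3^{n} \left(n + 3\right)! - 4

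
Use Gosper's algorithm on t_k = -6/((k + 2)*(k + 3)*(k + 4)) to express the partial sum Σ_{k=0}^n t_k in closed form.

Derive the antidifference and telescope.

r(k) = (k + 2)/(k + 5) after simplifying.
A = k + 2, B = k + 5, C = 1.
Need (k + 2)·f(k+1) − (k + 4)·f(k) = 1.
Bound: deg f ≤ 2.
Solve for f: f(k) = k*(k + 5)/12 (degree 2 ≤ 2).
Certificate R = B(k−1)f/C = k*(k + 4)*(k + 5)/12 gives s_k = k*(-k - 5)/(2*(k + 2)*(k + 3)).
Δs = -6/(k**3 + 9*k**2 + 26*k + 24), as required.
Evaluate: s_(n+1) = (-n**2 - 7*n - 6)/(2*(n**2 + 7*n + 12)); subtract s_(0) = 0 ⇒ S(n) = (-n**2 - 7*n - 6)/(2*(n**2 + 7*n + 12)).

S(n) = (-n**2 - 7*n - 6)/(2*(n**2 + 7*n + 12))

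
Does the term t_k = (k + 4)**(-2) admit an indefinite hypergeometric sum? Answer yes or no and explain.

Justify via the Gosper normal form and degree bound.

Step 1: r(k) = (k + 4)**2/(k + 5)**2.
A = k**2 + 8*k + 16, B = k**2 + 10*k + 25, C = 1.
Key eq: (k**2 + 8*k + 16)·f(k+1) = (k**2 + 8*k + 16)·f(k) + (1).
From deg A=2, deg B=2, deg C=0: d=0.
Put f(k) = c0: A·f(k+1) − B(k−1)·f(k) − C = -1; need -1 = 0 — inconsistent ⇒ no f, not summable.

No — key equation has no polynomial f.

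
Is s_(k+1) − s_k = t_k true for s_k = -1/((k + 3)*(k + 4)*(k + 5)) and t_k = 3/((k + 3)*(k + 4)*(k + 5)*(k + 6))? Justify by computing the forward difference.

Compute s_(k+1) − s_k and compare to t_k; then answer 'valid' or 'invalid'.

Valid — Δs_k = t_k.

s_(k+1) = -1/((k + 4)*(k + 5)*(k + 6))
s_(k+1) − s_k = 3/((k + 3)*(k + 4)*(k + 5)*(k + 6))
(s_(k+1) − s_k) − t_k = 0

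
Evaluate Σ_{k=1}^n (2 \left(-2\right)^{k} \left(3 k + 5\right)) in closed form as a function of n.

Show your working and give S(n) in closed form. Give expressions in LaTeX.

S(n) = 4 \left(-2\right)^{n} n + 8 \left(-2\right)^{n} - 8

Compute t_(k+1)/t_k: get 2*(-3*k - 8)/(3*k + 5).
Take A(k)=-2, B(k)=1, C(k)=k + 5/3.
Need (-2)·f(k+1) − (1)·f(k) = k + 5/3.
deg f ≤ 1 (via 0,0,1).
Solve for f: f(k) = -(k + 1)/3 (degree 1 ≤ 1).
Certificate R = B(k−1)f/C = -(k + 1)/(3*k + 5) gives s_k = (-2)**(k + 1)*(k + 1).
Verify: 2*(-2)**k*(3*k + 5) matches t_k.
Σ_(k=1)^n t_k = s_(n+1) − s_(1) = ((-2)**(n + 2)*(n + 2)) − (8), i.e. 4*(-2)**n*n + 8*(-2)**n - 8.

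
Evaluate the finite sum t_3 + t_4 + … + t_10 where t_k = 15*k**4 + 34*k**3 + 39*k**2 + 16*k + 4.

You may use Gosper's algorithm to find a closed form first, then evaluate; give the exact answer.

r(k) = (15*k**4 + 94*k**3 + 231*k**2 + 256*k + 108)/(15*k**4 + 34*k**3 + 39*k**2 + 16*k + 4) after simplifying.
Normal form (A,B,C) = (1, 1, k**4 + 34*k**3/15 + 13*k**2/5 + 16*k/15 + 4/15).
f must satisfy (1)·f(k+1) − (1)·f(k) = k**4 + 34*k**3/15 + 13*k**2/5 + 16*k/15 + 4/15.
Degrees (0,0,4) ⇒ d ≤ 5.
Coefficient equations give f(k) = k*(3*k**4 + k**3 + k**2 - 3*k + 2)/15.
So s_k = (B(k−1)f/C)·t_k = (k*(3*k**4 + k**3 + k**2 - 3*k + 2)/(15*k**4 + 34*k**3 + 39*k**2 + 16*k + 4))·t_k = k*(3*k**4 + k**3 + k**2 - 3*k + 2).
s_(k+1) − s_k = 15*k**4 + 34*k**3 + 39*k**2 + 16*k + 4 = t_k.
Sum = s_(11) − s_(3); s_(11) = 498784, s_(3) = 816 ⇒ 497968.

Σ = 497968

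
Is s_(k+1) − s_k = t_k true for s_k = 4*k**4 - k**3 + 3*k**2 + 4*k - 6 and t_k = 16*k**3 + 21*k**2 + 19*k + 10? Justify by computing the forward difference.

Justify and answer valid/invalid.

s_(k+1) = 4*k**4 + 15*k**3 + 24*k**2 + 23*k + 4
s_(k+1) − s_k = 16*k**3 + 21*k**2 + 19*k + 10
(s_(k+1) − s_k) − t_k = 0

Valid — Δs_k = t_k.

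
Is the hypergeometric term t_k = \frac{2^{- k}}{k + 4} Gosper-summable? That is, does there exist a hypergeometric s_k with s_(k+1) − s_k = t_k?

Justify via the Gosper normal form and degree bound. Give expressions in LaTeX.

No — key equation has no polynomial f.

t_(k+1)/t_k = (k + 4)/(2*(k + 5)).
Normal form (A,B,C) = (k/2 + 2, k + 5, 1).
Need (k/2 + 2)·f(k+1) − (k + 4)·f(k) = 1.
From deg A=1, deg B=1, deg C=0: d=-1.
Bound -1 < 0, so the key equation has no polynomial solution.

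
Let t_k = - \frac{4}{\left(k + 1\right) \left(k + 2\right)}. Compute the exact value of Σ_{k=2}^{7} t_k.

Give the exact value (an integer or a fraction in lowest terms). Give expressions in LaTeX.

Σ = -8/9

r(k) = (k + 1)/(k + 3) after simplifying.
A = k + 1, B = k + 3, C = 1.
Key eq: (k + 1)·f(k+1) = (k + 2)·f(k) + (1).
deg f ≤ 1 (via 1,1,0).
Match coefficients ⇒ f(k) = k.
Then R = B(k−1)f/C = k*(k + 2), so s_k = R(k)·t_k = -4*k/(k + 1).
Δs = -4/(k**2 + 3*k + 2), as required.
Telescoping: Σ = s_(8) − s_(2) = -32/9 − (-8/3) = -8/9.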